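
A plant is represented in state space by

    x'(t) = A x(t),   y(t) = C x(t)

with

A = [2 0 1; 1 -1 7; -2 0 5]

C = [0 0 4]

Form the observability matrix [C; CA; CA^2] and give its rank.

CA = [[-8, 0, 20]]
CA^2 = [[-56, 0, 92]]
Observability matrix O = [C; CA; CA^2] = [[0, 0, 4], [-8, 0, 20], [-56, 0, 92]]
Column 2 of O is identically zero, so rank(O) ≤ 2.
The 2×2 minor from rows 1, 2, columns 1, 3 is 0·20 - 4·(-8) = 0 - (-32) = 32 ≠ 0, so rank(O) = 2.
rank(O) = 2 < n = 3, so the pair (A, C) is not completely observable.

2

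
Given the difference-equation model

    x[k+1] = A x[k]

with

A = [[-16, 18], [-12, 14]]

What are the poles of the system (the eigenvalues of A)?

-4, 2

det(zI - A) = z^2 - (tr A)z + det A, with tr A = (-16) + 14 = -2 and det A = (-16)·14 - 18·(-12) = -224 - (-216) = -8.
So p(z) = det(zI - A) = z^2 + 2z - 8.
Factor z^2 + 2z - 8: two numbers with sum -2 and product -8 are 2 and -4, so z^2 + 2z - 8 = (z - 2)(z + 4).
Hence p(z) = (z - 2) (z + 4), with roots -4, 2.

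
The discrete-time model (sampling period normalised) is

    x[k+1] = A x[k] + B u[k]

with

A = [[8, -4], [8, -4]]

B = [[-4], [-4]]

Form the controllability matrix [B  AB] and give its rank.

1

AB = [[-16], [-16]]
Controllability matrix C = [B  AB] = [[-4, -16], [-4, -16]]
Every column of C is a scalar multiple of column 1 = [-4, -4] (multipliers 1, 4), so the columns span a one-dimensional space.
C ≠ 0, hence rank(C) = 1.
rank(C) = 1 < n = 2, so the pair (A, B) is not completely controllable.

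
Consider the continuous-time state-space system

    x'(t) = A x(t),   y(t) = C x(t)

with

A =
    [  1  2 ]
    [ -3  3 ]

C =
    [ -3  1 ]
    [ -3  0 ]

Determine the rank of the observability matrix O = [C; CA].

CA = [[-6, -3], [-3, -6]]
Observability matrix O = [C; CA] = [[-3, 1], [-3, 0], [-6, -3], [-3, -6]]
Take the 2×2 submatrix of O formed by rows 1, 2: [[-3, 1], [-3, 0]]. Its determinant is (-3)·0 - 1·(-3) = 0 - (-3) = 3 ≠ 0.
So rank(O) ≥ 2; since O has 2 columns, rank(O) = 2.
rank(O) = 2 = n, so the pair (A, C) is completely observable.

2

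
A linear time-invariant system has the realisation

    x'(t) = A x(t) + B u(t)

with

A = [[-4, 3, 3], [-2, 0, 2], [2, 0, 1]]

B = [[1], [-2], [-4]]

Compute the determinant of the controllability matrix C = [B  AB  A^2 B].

AB = [[-22], [-10], [-2]]
A^2B = [[52], [40], [-46]]
Controllability matrix C = [B  AB  A^2B] = [[1, -22, 52], [-2, -10, 40], [-4, -2, -46]]
Expanding along the first row, det(C) = 1·((-10)·(-46) - 40·(-2)) - (-22)·((-2)·(-46) - 40·(-4)) + 52·((-2)·(-2) - (-10)·(-4)) = 1·540 - (-22)·252 + 52·(-36) = 4212
Since det(C) ≠ 0, rank(C) = 3 and the system is completely controllable.

4212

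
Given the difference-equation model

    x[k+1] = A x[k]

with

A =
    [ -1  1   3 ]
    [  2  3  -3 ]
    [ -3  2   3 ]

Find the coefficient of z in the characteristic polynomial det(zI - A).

Expand det(zI - A) for the 3×3 matrix.
p(z) = z^3 - 5z^2 + 16z - 27.
(Check: constant term = det(-A) = (-1)^3 det A = -27; coefficient of z^2 = -tr A = -5.)
The coefficient of z is 16.

16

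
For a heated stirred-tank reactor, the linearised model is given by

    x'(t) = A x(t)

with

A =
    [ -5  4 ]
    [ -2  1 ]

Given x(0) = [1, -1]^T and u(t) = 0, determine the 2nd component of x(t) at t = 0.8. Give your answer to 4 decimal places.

-1.1666

det(sI - A) = s^2 - (tr A)s + det A, with tr A = (-5) + 1 = -4 and det A = (-5)·1 - 4·(-2) = -5 - (-8) = 3.
So p(s) = det(sI - A) = s^2 + 4s + 3.
Factor s^2 + 4s + 3: two numbers with sum -4 and product 3 are -1 and -3, so s^2 + 4s + 3 = (s + 1)(s + 3).
Hence p(s) = (s + 1) (s + 3), with roots -3, -1.
The eigenvalues -3, -1 are distinct and real, so A is diagonalisable and x(t) = e^{At} x(0) = V diag(e^{λ_i t}) V^{-1} x(0), where the columns of V are the eigenvectors.
λ = -3: A - (-3)I = [[-2, 4], [-2, 4]]. Row 1 gives (-2)·v1 + 4·v2 = 0, so take v_1 = [2, 1]^T.
λ = -1: A - (-1)I = [[-4, 4], [-2, 2]]. Row 1 gives (-4)·v1 + 4·v2 = 0, so take v_2 = [1, 1]^T.
V = [v_1 v_2] = [[2, 1], [1, 1]] has det V = 1, so V^{-1} = adj(V)/det V = [[1, -1], [-1, 2]].
Modal coordinates z(0) = V^{-1} x(0): 1·1 + (-1)·(-1) = 2; (-1)·1 + 2·(-1) = -3; so z(0) = [2, -3]^T.
x_2(t) = Σ_i (v_i)_2 · z_i(0) · e^{λ_i t} (row 2 of V times the modal terms).
x_2(0.8) = 1·2·e^{-3·0.8} + 1·(-3)·e^{-1·0.8} = 2·0.090718 + (-3)·0.449329 = -1.1666.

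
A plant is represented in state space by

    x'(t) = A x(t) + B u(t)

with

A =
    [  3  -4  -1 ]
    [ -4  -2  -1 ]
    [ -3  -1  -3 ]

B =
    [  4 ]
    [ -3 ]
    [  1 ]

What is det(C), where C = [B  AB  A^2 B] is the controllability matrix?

AB = [[23], [-11], [-12]]
A^2B = [[125], [-58], [-22]]
Controllability matrix C = [B  AB  A^2B] = [[4, 23, 125], [-3, -11, -58], [1, -12, -22]]
Expanding along the first row, det(C) = 4·((-11)·(-22) - (-58)·(-12)) - 23·((-3)·(-22) - (-58)·1) + 125·((-3)·(-12) - (-11)·1) = 4·(-454) - 23·124 + 125·47 = 1207
Since det(C) ≠ 0, rank(C) = 3 and the system is completely controllable.

1207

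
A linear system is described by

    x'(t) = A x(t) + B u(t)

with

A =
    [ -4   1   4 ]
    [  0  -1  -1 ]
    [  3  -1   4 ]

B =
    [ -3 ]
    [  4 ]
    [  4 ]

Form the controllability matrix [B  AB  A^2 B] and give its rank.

3

AB = [[32], [-8], [3]]
A^2B = [[-124], [5], [116]]
Controllability matrix C = [B  AB  A^2B] = [[-3, 32, -124], [4, -8, 5], [4, 3, 116]]
det(C) = (-3)·((-8)·116 - 5·3) - 32·(4·116 - 5·4) + (-124)·(4·3 - (-8)·4) = (-3)·(-943) - 32·444 + (-124)·44 = -16835 ≠ 0, so rank(C) = 3.
rank(C) = 3 = n, so the pair (A, B) is completely controllable.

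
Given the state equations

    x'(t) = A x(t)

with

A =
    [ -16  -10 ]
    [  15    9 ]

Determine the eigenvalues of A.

-6, -1

det(sI - A) = s^2 - (tr A)s + det A, with tr A = (-16) + 9 = -7 and det A = (-16)·9 - (-10)·15 = -144 - (-150) = 6.
So p(s) = det(sI - A) = s^2 + 7s + 6.
Factor s^2 + 7s + 6: two numbers with sum -7 and product 6 are -1 and -6, so s^2 + 7s + 6 = (s + 1)(s + 6).
Hence p(s) = (s + 1) (s + 6), with roots -6, -1.
All eigenvalues have negative real part, so the system is asymptotically stable.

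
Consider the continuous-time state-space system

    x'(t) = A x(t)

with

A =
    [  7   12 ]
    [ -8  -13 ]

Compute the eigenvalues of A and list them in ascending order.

det(sI - A) = s^2 - (tr A)s + det A, with tr A = 7 + (-13) = -6 and det A = 7·(-13) - 12·(-8) = -91 - (-96) = 5.
So p(s) = det(sI - A) = s^2 + 6s + 5.
Factor s^2 + 6s + 5: two numbers with sum -6 and product 5 are -1 and -5, so s^2 + 6s + 5 = (s + 1)(s + 5).
Hence p(s) = (s + 1) (s + 5), with roots -5, -1.
All eigenvalues have negative real part, so the system is asymptotically stable.

-5, -1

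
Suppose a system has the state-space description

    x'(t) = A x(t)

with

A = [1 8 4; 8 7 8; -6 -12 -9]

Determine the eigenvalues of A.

-3, -1, 3

det(sI - A) = s^3 - (tr A)s^2 + (M11 + M22 + M33)s - det A, where Mii is the 2×2 principal minor of A obtained by deleting row i and column i.
tr A = 1 + 7 + (-9) = -1; M11 = 7·(-9) - 8·(-12) = -63 - (-96) = 33; M22 = 1·(-9) - 4·(-6) = -9 - (-24) = 15; M33 = 1·7 - 8·8 = 7 - 64 = -57; sum of minors = -9.
det A = 1·(7·(-9) - 8·(-12)) - 8·(8·(-9) - 8·(-6)) + 4·(8·(-12) - 7·(-6)) = 1·33 - 8·(-24) + 4·(-54) = 9.
So p(s) = det(sI - A) = s^3 + s^2 - 9s - 9.
Rational-root test: any integer root divides -9. Testing small divisors, s = -1 works: p(-1) = -1 + 1 + 9 + (-9) = 0, so (s + 1) is a factor.
Dividing, p(s) = (s + 1)(s^2 - 9).
Factor s^2 - 9: two numbers with sum 0 and product -9 are 3 and -3, so s^2 - 9 = (s - 3)(s + 3).
Hence p(s) = (s - 3) (s + 1) (s + 3), with roots -3, -1, 3.
At least one eigenvalue has non-negative real part, so the system is not asymptotically stable.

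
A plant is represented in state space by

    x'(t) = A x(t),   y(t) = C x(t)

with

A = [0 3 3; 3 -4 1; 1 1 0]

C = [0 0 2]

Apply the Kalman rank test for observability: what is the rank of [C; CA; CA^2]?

3

CA = [[2, 2, 0]]
CA^2 = [[6, -2, 8]]
Observability matrix O = [C; CA; CA^2] = [[0, 0, 2], [2, 2, 0], [6, -2, 8]]
det(O) = 0·(2·8 - 0·(-2)) - 0·(2·8 - 0·6) + 2·(2·(-2) - 2·6) = 0·16 - 0·16 + 2·(-16) = -32 ≠ 0, so rank(O) = 3.
rank(O) = 3 = n, so the pair (A, C) is completely observable.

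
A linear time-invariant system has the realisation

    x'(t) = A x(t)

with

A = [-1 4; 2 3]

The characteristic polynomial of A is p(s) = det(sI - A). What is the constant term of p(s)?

For a 2×2 matrix, det(sI - A) = s^2 - (tr A)s + det A.
tr A = 2, det A = -11.
So p(s) = s^2 - 2s - 11.
The constant term is -11.

-11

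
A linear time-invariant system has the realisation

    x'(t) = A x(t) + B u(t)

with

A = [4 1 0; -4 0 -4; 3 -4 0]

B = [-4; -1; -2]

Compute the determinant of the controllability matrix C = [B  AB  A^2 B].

AB = [[-17], [24], [-8]]
A^2B = [[-44], [100], [-147]]
Controllability matrix C = [B  AB  A^2B] = [[-4, -17, -44], [-1, 24, 100], [-2, -8, -147]]
Expanding along the first row, det(C) = (-4)·(24·(-147) - 100·(-8)) - (-17)·((-1)·(-147) - 100·(-2)) + (-44)·((-1)·(-8) - 24·(-2)) = (-4)·(-2728) - (-17)·347 + (-44)·56 = 14347
Since det(C) ≠ 0, rank(C) = 3 and the system is completely controllable.

14347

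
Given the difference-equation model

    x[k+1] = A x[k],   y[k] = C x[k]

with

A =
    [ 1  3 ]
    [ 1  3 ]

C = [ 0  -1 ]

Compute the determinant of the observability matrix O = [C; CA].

-1

CA = [[-1, -3]]
Observability matrix O = [C; CA] = [[0, -1], [-1, -3]]
det(O) = 0·(-3) - (-1)·(-1) = 0 - 1 = -1
Since det(O) ≠ 0, rank(O) = 2 and the system is completely observable.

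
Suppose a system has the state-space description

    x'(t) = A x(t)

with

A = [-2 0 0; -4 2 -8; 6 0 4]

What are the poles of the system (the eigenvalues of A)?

-2, 2, 4

det(sI - A) = s^3 - (tr A)s^2 + (M11 + M22 + M33)s - det A, where Mii is the 2×2 principal minor of A obtained by deleting row i and column i.
tr A = (-2) + 2 + 4 = 4; M11 = 2·4 - (-8)·0 = 8 - 0 = 8; M22 = (-2)·4 - 0·6 = -8 - 0 = -8; M33 = (-2)·2 - 0·(-4) = -4 - 0 = -4; sum of minors = -4.
det A = (-2)·(2·4 - (-8)·0) - 0·((-4)·4 - (-8)·6) + 0·((-4)·0 - 2·6) = (-2)·8 - 0·32 + 0·(-12) = -16.
So p(s) = det(sI - A) = s^3 - 4s^2 - 4s + 16.
Rational-root test: any integer root divides 16. Testing small divisors, s = -2 works: p(-2) = -8 + (-16) + 8 + 16 = 0, so (s + 2) is a factor.
Dividing, p(s) = (s + 2)(s^2 - 6s + 8).
Factor s^2 - 6s + 8: two numbers with sum 6 and product 8 are 4 and 2, so s^2 - 6s + 8 = (s - 4)(s - 2).
Hence p(s) = (s - 4) (s - 2) (s + 2), with roots -2, 2, 4.
At least one eigenvalue has non-negative real part, so the system is not asymptotically stable.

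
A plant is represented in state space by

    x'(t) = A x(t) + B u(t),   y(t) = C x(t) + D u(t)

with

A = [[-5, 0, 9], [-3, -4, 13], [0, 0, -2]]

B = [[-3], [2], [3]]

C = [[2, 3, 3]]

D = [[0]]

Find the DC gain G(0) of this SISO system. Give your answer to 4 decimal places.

G(0) = C(-A)^{-1}B + D = -C A^{-1} B + D.
det A = -40, so A^{-1} = (1/-40)·adj(A) = [[-1/5, 0, -9/10], [3/20, -1/4, -19/20], [0, 0, -1/2]]
A^{-1} B = [-21/10, -19/5, -3/2]^T
C A^{-1} B = -201/10
G(0) = D - C A^{-1} B = 0 - (-201/10) = 201/10 ≈ 20.1000

20.1000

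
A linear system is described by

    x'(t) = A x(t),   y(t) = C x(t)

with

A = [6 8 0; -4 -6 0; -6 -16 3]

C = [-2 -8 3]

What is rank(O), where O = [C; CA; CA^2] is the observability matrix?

2

CA = [[2, -16, 9]]
CA^2 = [[22, -32, 27]]
Observability matrix O = [C; CA; CA^2] = [[-2, -8, 3], [2, -16, 9], [22, -32, 27]]
The columns c1, c2, c3 of O are linearly dependent: -c1 + c2 + 2·c3 = 0 (check each entry), so rank(O) ≤ 2.
The 2×2 minor from rows 1, 2, columns 1, 2 is (-2)·(-16) - (-8)·2 = 32 - (-16) = 48 ≠ 0, so rank(O) = 2.
rank(O) = 2 < n = 3, so the pair (A, C) is not completely observable.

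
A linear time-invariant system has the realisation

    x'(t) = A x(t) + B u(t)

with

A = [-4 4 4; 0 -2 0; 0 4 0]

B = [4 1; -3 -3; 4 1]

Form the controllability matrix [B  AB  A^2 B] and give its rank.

2

AB = [[-12, -12], [6, 6], [-12, -12]]
A^2B = [[24, 24], [-12, -12], [24, 24]]
Controllability matrix C = [B  AB  A^2B] = [[4, 1, -12, -12, 24, 24], [-3, -3, 6, 6, -12, -12], [4, 1, -12, -12, 24, 24]]
The rows r1, r2, r3 of C are linearly dependent: -r1 + r3 = 0 (check each entry), so rank(C) ≤ 2.
The 2×2 minor from rows 1, 2, columns 1, 2 is 4·(-3) - 1·(-3) = -12 - (-3) = -9 ≠ 0, so rank(C) = 2.
rank(C) = 2 < n = 3, so the pair (A, B) is not completely controllable.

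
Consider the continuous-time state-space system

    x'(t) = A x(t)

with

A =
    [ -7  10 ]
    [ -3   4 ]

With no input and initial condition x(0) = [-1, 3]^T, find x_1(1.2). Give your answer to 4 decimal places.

det(sI - A) = s^2 - (tr A)s + det A, with tr A = (-7) + 4 = -3 and det A = (-7)·4 - 10·(-3) = -28 - (-30) = 2.
So p(s) = det(sI - A) = s^2 + 3s + 2.
Factor s^2 + 3s + 2: two numbers with sum -3 and product 2 are -1 and -2, so s^2 + 3s + 2 = (s + 1)(s + 2).
Hence p(s) = (s + 1) (s + 2), with roots -2, -1.
The eigenvalues -2, -1 are distinct and real, so A is diagonalisable and x(t) = e^{At} x(0) = V diag(e^{λ_i t}) V^{-1} x(0), where the columns of V are the eigenvectors.
λ = -2: A - (-2)I = [[-5, 10], [-3, 6]]. Row 1 gives (-5)·v1 + 10·v2 = 0, so take v_1 = [2, 1]^T.
λ = -1: A - (-1)I = [[-6, 10], [-3, 5]]. Row 1 gives (-6)·v1 + 10·v2 = 0, so take v_2 = [5, 3]^T.
V = [v_1 v_2] = [[2, 5], [1, 3]] has det V = 1, so V^{-1} = adj(V)/det V = [[3, -5], [-1, 2]].
Modal coordinates z(0) = V^{-1} x(0): 3·(-1) + (-5)·3 = -18; (-1)·(-1) + 2·3 = 7; so z(0) = [-18, 7]^T.
x_1(t) = Σ_i (v_i)_1 · z_i(0) · e^{λ_i t} (row 1 of V times the modal terms).
x_1(1.2) = 2·(-18)·e^{-2·1.2} + 5·7·e^{-1·1.2} = (-36)·0.09071795 + 35·0.30119421 = 7.2760.

7.2760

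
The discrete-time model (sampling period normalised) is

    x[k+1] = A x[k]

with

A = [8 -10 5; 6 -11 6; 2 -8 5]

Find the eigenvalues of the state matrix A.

-2, 1, 3

det(zI - A) = z^3 - (tr A)z^2 + (M11 + M22 + M33)z - det A, where Mii is the 2×2 principal minor of A obtained by deleting row i and column i.
tr A = 8 + (-11) + 5 = 2; M11 = (-11)·5 - 6·(-8) = -55 - (-48) = -7; M22 = 8·5 - 5·2 = 40 - 10 = 30; M33 = 8·(-11) - (-10)·6 = -88 - (-60) = -28; sum of minors = -5.
det A = 8·((-11)·5 - 6·(-8)) - (-10)·(6·5 - 6·2) + 5·(6·(-8) - (-11)·2) = 8·(-7) - (-10)·18 + 5·(-26) = -6.
So p(z) = det(zI - A) = z^3 - 2z^2 - 5z + 6.
Rational-root test: any integer root divides 6. Testing small divisors, z = 1 works: p(1) = 1 + (-2) + (-5) + 6 = 0, so (z - 1) is a factor.
Dividing, p(z) = (z - 1)(z^2 - z - 6).
Factor z^2 - z - 6: two numbers with sum 1 and product -6 are 3 and -2, so z^2 - z - 6 = (z - 3)(z + 2).
Hence p(z) = (z - 3) (z - 1) (z + 2), with roots -2, 1, 3.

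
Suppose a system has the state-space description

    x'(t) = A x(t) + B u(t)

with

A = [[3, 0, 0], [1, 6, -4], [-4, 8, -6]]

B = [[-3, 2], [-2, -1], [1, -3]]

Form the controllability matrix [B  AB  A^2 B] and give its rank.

AB = [[-9, 6], [-19, 8], [-10, 2]]
A^2B = [[-27, 18], [-83, 46], [-56, 28]]
Controllability matrix C = [B  AB  A^2B] = [[-3, 2, -9, 6, -27, 18], [-2, -1, -19, 8, -83, 46], [1, -3, -10, 2, -56, 28]]
The rows r1, r2, r3 of C are linearly dependent: r1 - r2 + r3 = 0 (check each entry), so rank(C) ≤ 2.
The 2×2 minor from rows 1, 2, columns 1, 2 is (-3)·(-1) - 2·(-2) = 3 - (-4) = 7 ≠ 0, so rank(C) = 2.
rank(C) = 2 < n = 3, so the pair (A, B) is not completely controllable.

2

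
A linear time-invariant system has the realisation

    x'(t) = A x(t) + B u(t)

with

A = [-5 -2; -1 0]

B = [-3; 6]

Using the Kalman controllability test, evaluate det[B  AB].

AB = [[3], [3]]
Controllability matrix C = [B  AB] = [[-3, 3], [6, 3]]
det(C) = (-3)·3 - 3·6 = -9 - 18 = -27
Since det(C) ≠ 0, rank(C) = 2 and the system is completely controllable.

-27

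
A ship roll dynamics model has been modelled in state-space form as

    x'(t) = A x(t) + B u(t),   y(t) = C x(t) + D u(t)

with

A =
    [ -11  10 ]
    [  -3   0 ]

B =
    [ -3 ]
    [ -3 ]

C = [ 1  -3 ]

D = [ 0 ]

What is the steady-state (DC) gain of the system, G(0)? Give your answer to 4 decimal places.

G(0) = C(-A)^{-1}B + D = -C A^{-1} B + D.
det A = 30, so A^{-1} = (1/30)·adj(A) = [[0, -1/3], [1/10, -11/30]]
A^{-1} B = [1, 4/5]^T
C A^{-1} B = -7/5
G(0) = D - C A^{-1} B = 0 - (-7/5) = 7/5 ≈ 1.4000

1.4000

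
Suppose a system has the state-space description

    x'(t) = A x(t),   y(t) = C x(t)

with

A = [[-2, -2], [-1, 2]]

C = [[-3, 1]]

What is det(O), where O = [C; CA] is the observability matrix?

CA = [[5, 8]]
Observability matrix O = [C; CA] = [[-3, 1], [5, 8]]
det(O) = (-3)·8 - 1·5 = -24 - 5 = -29
Since det(O) ≠ 0, rank(O) = 2 and the system is completely observable.

-29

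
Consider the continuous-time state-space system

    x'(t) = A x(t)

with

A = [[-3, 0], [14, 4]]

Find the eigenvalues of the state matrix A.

det(sI - A) = s^2 - (tr A)s + det A, with tr A = (-3) + 4 = 1 and det A = (-3)·4 - 0·14 = -12 - 0 = -12.
So p(s) = det(sI - A) = s^2 - s - 12.
Factor s^2 - s - 12: two numbers with sum 1 and product -12 are 4 and -3, so s^2 - s - 12 = (s - 4)(s + 3).
Hence p(s) = (s - 4) (s + 3), with roots -3, 4.
At least one eigenvalue has non-negative real part, so the system is not asymptotically stable.

-3, 4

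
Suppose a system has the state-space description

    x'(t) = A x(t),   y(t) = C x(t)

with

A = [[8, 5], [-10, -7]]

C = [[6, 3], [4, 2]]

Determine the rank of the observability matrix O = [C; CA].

1

CA = [[18, 9], [12, 6]]
Observability matrix O = [C; CA] = [[6, 3], [4, 2], [18, 9], [12, 6]]
Every row of O is a scalar multiple of row 1 = [6, 3] (multipliers 1, 2/3, 3, 2), so the rows span a one-dimensional space.
O ≠ 0, hence rank(O) = 1.
rank(O) = 1 < n = 2, so the pair (A, C) is not completely observable.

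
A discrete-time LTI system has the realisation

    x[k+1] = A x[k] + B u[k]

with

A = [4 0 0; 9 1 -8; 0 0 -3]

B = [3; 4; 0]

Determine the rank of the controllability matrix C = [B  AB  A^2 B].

AB = [[12], [31], [0]]
A^2B = [[48], [139], [0]]
Controllability matrix C = [B  AB  A^2B] = [[3, 12, 48], [4, 31, 139], [0, 0, 0]]
Row 3 of C is identically zero, so rank(C) ≤ 2.
The 2×2 minor from rows 1, 2, columns 1, 2 is 3·31 - 12·4 = 93 - 48 = 45 ≠ 0, so rank(C) = 2.
rank(C) = 2 < n = 3, so the pair (A, B) is not completely controllable.

2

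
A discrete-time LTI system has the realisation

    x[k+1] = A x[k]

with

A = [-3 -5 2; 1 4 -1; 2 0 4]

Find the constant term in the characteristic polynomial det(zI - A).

34

Expand det(zI - A) for the 3×3 matrix.
p(z) = z^3 - 5z^2 - 7z + 34.
(Check: constant term = det(-A) = (-1)^3 det A = 34; coefficient of z^2 = -tr A = -5.)
The constant term is 34.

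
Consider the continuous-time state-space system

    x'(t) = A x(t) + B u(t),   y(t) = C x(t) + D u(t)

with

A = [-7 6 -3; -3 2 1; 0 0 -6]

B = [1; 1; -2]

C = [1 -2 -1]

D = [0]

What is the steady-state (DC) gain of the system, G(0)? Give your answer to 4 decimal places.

1.0000

G(0) = C(-A)^{-1}B + D = -C A^{-1} B + D.
det A = -24, so A^{-1} = (1/-24)·adj(A) = [[1/2, -3/2, -1/2], [3/4, -7/4, -2/3], [0, 0, -1/6]]
A^{-1} B = [0, 1/3, 1/3]^T
C A^{-1} B = -1
G(0) = D - C A^{-1} B = 0 - (-1) = 1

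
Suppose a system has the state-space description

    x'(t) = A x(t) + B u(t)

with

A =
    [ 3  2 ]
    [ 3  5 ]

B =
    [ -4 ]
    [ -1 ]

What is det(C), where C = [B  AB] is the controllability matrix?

54

AB = [[-14], [-17]]
Controllability matrix C = [B  AB] = [[-4, -14], [-1, -17]]
det(C) = (-4)·(-17) - (-14)·(-1) = 68 - 14 = 54
Since det(C) ≠ 0, rank(C) = 2 and the system is completely controllable.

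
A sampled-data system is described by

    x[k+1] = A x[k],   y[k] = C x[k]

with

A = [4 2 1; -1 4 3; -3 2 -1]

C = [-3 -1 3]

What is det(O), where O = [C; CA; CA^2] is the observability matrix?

5593

CA = [[-20, -4, -9]]
CA^2 = [[-49, -74, -23]]
Observability matrix O = [C; CA; CA^2] = [[-3, -1, 3], [-20, -4, -9], [-49, -74, -23]]
Expanding along the first row, det(O) = (-3)·((-4)·(-23) - (-9)·(-74)) - (-1)·((-20)·(-23) - (-9)·(-49)) + 3·((-20)·(-74) - (-4)·(-49)) = (-3)·(-574) - (-1)·19 + 3·1284 = 5593
Since det(O) ≠ 0, rank(O) = 3 and the system is completely observable.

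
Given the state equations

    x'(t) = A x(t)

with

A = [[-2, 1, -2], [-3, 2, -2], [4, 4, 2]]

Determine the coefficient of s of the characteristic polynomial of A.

15

Expand det(sI - A) for the 3×3 matrix.
p(s) = s^3 - 2s^2 + 15s - 14.
(Check: constant term = det(-A) = (-1)^3 det A = -14; coefficient of s^2 = -tr A = -2.)
The coefficient of s is 15.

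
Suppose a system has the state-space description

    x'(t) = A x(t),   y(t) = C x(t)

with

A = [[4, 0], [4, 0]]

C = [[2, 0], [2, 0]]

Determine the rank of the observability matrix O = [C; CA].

1

CA = [[8, 0], [8, 0]]
Observability matrix O = [C; CA] = [[2, 0], [2, 0], [8, 0], [8, 0]]
Every row of O is a scalar multiple of row 1 = [2, 0] (multipliers 1, 1, 4, 4), so the rows span a one-dimensional space.
O ≠ 0, hence rank(O) = 1.
rank(O) = 1 < n = 2, so the pair (A, C) is not completely observable.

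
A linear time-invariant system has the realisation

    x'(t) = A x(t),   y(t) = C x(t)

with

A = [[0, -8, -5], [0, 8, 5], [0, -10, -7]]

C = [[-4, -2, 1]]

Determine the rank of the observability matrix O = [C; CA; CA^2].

2

CA = [[0, 6, 3]]
CA^2 = [[0, 18, 9]]
Observability matrix O = [C; CA; CA^2] = [[-4, -2, 1], [0, 6, 3], [0, 18, 9]]
The columns c1, c2, c3 of O are linearly dependent: c1 - c2 + 2·c3 = 0 (check each entry), so rank(O) ≤ 2.
The 2×2 minor from rows 1, 2, columns 1, 2 is (-4)·6 - (-2)·0 = -24 - 0 = -24 ≠ 0, so rank(O) = 2.
rank(O) = 2 < n = 3, so the pair (A, C) is not completely observable.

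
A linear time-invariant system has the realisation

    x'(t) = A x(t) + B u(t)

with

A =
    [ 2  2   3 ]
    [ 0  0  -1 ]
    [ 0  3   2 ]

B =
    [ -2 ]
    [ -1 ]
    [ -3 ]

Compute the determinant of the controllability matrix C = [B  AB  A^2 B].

AB = [[-15], [3], [-9]]
A^2B = [[-51], [9], [-9]]
Controllability matrix C = [B  AB  A^2B] = [[-2, -15, -51], [-1, 3, 9], [-3, -9, -9]]
Expanding along the first row, det(C) = (-2)·(3·(-9) - 9·(-9)) - (-15)·((-1)·(-9) - 9·(-3)) + (-51)·((-1)·(-9) - 3·(-3)) = (-2)·54 - (-15)·36 + (-51)·18 = -486
Since det(C) ≠ 0, rank(C) = 3 and the system is completely controllable.

-486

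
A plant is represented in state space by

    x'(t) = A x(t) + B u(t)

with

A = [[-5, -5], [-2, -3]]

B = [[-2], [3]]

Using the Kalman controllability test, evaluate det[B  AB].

25

AB = [[-5], [-5]]
Controllability matrix C = [B  AB] = [[-2, -5], [3, -5]]
det(C) = (-2)·(-5) - (-5)·3 = 10 - (-15) = 25
Since det(C) ≠ 0, rank(C) = 2 and the system is completely controllable.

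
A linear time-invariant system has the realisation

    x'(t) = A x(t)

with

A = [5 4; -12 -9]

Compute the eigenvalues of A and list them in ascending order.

det(sI - A) = s^2 - (tr A)s + det A, with tr A = 5 + (-9) = -4 and det A = 5·(-9) - 4·(-12) = -45 - (-48) = 3.
So p(s) = det(sI - A) = s^2 + 4s + 3.
Factor s^2 + 4s + 3: two numbers with sum -4 and product 3 are -1 and -3, so s^2 + 4s + 3 = (s + 1)(s + 3).
Hence p(s) = (s + 1) (s + 3), with roots -3, -1.
All eigenvalues have negative real part, so the system is asymptotically stable.

-3, -1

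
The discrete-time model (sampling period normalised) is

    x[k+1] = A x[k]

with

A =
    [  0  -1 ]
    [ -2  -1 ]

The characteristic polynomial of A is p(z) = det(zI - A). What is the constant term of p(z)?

-2

For a 2×2 matrix, det(zI - A) = z^2 - (tr A)z + det A.
tr A = -1, det A = -2.
So p(z) = z^2 + z - 2.
The constant term is -2.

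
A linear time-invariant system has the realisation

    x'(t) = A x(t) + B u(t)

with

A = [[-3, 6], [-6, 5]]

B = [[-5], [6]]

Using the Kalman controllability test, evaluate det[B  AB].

-606

AB = [[51], [60]]
Controllability matrix C = [B  AB] = [[-5, 51], [6, 60]]
det(C) = (-5)·60 - 51·6 = -300 - 306 = -606
Since det(C) ≠ 0, rank(C) = 2 and the system is completely controllable.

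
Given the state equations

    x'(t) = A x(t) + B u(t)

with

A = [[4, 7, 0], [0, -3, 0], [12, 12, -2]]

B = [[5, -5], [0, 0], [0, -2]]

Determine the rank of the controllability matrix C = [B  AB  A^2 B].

2

AB = [[20, -20], [0, 0], [60, -56]]
A^2B = [[80, -80], [0, 0], [120, -128]]
Controllability matrix C = [B  AB  A^2B] = [[5, -5, 20, -20, 80, -80], [0, 0, 0, 0, 0, 0], [0, -2, 60, -56, 120, -128]]
Row 2 of C is identically zero, so rank(C) ≤ 2.
The 2×2 minor from rows 1, 3, columns 1, 2 is 5·(-2) - (-5)·0 = -10 - 0 = -10 ≠ 0, so rank(C) = 2.
rank(C) = 2 < n = 3, so the pair (A, B) is not completely controllable.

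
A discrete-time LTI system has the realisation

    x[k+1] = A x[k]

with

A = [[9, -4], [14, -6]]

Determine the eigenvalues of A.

det(zI - A) = z^2 - (tr A)z + det A, with tr A = 9 + (-6) = 3 and det A = 9·(-6) - (-4)·14 = -54 - (-56) = 2.
So p(z) = det(zI - A) = z^2 - 3z + 2.
Factor z^2 - 3z + 2: two numbers with sum 3 and product 2 are 2 and 1, so z^2 - 3z + 2 = (z - 2)(z - 1).
Hence p(z) = (z - 2) (z - 1), with roots 1, 2.

1, 2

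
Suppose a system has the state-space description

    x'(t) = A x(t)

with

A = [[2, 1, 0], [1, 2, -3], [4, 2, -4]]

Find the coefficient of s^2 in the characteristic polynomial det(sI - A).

Expand det(sI - A) for the 3×3 matrix.
p(s) = s^3 - 7s + 12.
(Check: constant term = det(-A) = (-1)^3 det A = 12; coefficient of s^2 = -tr A = 0.)
The coefficient of s^2 is 0.

0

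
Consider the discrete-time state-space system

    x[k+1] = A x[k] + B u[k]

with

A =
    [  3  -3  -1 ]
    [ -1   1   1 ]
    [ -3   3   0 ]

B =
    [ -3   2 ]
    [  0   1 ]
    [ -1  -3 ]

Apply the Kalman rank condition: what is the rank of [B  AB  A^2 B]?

AB = [[-8, 6], [2, -4], [9, -3]]
A^2B = [[-39, 33], [19, -13], [30, -30]]
Controllability matrix C = [B  AB  A^2B] = [[-3, 2, -8, 6, -39, 33], [0, 1, 2, -4, 19, -13], [-1, -3, 9, -3, 30, -30]]
Take the 3×3 submatrix of C formed by columns 1, 2, 3: [[-3, 2, -8], [0, 1, 2], [-1, -3, 9]]. Its determinant is (-3)·(1·9 - 2·(-3)) - 2·(0·9 - 2·(-1)) + (-8)·(0·(-3) - 1·(-1)) = (-3)·15 - 2·2 + (-8)·1 = -57 ≠ 0.
So rank(C) ≥ 3; since C has 3 rows, rank(C) = 3.
rank(C) = 3 = n, so the pair (A, B) is completely controllable.

3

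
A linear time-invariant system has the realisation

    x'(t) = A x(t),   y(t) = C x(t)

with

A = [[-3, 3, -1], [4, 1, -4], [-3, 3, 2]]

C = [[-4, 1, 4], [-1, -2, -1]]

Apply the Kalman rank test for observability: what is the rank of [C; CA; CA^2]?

CA = [[4, 1, 8], [-2, -8, 7]]
CA^2 = [[-32, 37, 8], [-47, 7, 48]]
Observability matrix O = [C; CA; CA^2] = [[-4, 1, 4], [-1, -2, -1], [4, 1, 8], [-2, -8, 7], [-32, 37, 8], [-47, 7, 48]]
Take the 3×3 submatrix of O formed by rows 1, 2, 3: [[-4, 1, 4], [-1, -2, -1], [4, 1, 8]]. Its determinant is (-4)·((-2)·8 - (-1)·1) - 1·((-1)·8 - (-1)·4) + 4·((-1)·1 - (-2)·4) = (-4)·(-15) - 1·(-4) + 4·7 = 92 ≠ 0.
So rank(O) ≥ 3; since O has 3 columns, rank(O) = 3.
rank(O) = 3 = n, so the pair (A, C) is completely observable.

3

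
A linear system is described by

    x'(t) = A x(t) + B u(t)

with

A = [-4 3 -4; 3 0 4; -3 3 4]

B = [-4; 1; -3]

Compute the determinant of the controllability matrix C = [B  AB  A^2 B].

-4098

AB = [[31], [-24], [3]]
A^2B = [[-208], [105], [-153]]
Controllability matrix C = [B  AB  A^2B] = [[-4, 31, -208], [1, -24, 105], [-3, 3, -153]]
Expanding along the first row, det(C) = (-4)·((-24)·(-153) - 105·3) - 31·(1·(-153) - 105·(-3)) + (-208)·(1·3 - (-24)·(-3)) = (-4)·3357 - 31·162 + (-208)·(-69) = -4098
Since det(C) ≠ 0, rank(C) = 3 and the system is completely controllable.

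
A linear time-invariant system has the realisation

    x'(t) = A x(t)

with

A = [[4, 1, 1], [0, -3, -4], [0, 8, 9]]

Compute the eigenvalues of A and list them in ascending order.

1, 4, 5

det(sI - A) = s^3 - (tr A)s^2 + (M11 + M22 + M33)s - det A, where Mii is the 2×2 principal minor of A obtained by deleting row i and column i.
tr A = 4 + (-3) + 9 = 10; M11 = (-3)·9 - (-4)·8 = -27 - (-32) = 5; M22 = 4·9 - 1·0 = 36 - 0 = 36; M33 = 4·(-3) - 1·0 = -12 - 0 = -12; sum of minors = 29.
det A = 4·((-3)·9 - (-4)·8) - 1·(0·9 - (-4)·0) + 1·(0·8 - (-3)·0) = 4·5 - 1·0 + 1·0 = 20.
So p(s) = det(sI - A) = s^3 - 10s^2 + 29s - 20.
Rational-root test: any integer root divides -20. Testing small divisors, s = 1 works: p(1) = 1 + (-10) + 29 + (-20) = 0, so (s - 1) is a factor.
Dividing, p(s) = (s - 1)(s^2 - 9s + 20).
Factor s^2 - 9s + 20: two numbers with sum 9 and product 20 are 5 and 4, so s^2 - 9s + 20 = (s - 5)(s - 4).
Hence p(s) = (s - 5) (s - 4) (s - 1), with roots 1, 4, 5.
At least one eigenvalue has non-negative real part, so the system is not asymptotically stable.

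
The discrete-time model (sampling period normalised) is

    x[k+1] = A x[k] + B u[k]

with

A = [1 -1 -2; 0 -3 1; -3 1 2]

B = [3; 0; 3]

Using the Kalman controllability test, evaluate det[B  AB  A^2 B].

AB = [[-3], [3], [-3]]
A^2B = [[0], [-12], [6]]
Controllability matrix C = [B  AB  A^2B] = [[3, -3, 0], [0, 3, -12], [3, -3, 6]]
Expanding along the first row, det(C) = 3·(3·6 - (-12)·(-3)) - (-3)·(0·6 - (-12)·3) + 0·(0·(-3) - 3·3) = 3·(-18) - (-3)·36 + 0·(-9) = 54
Since det(C) ≠ 0, rank(C) = 3 and the system is completely controllable.

54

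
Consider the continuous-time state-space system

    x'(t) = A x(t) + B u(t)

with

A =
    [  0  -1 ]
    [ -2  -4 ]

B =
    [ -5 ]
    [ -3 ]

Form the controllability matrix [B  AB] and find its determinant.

-101

AB = [[3], [22]]
Controllability matrix C = [B  AB] = [[-5, 3], [-3, 22]]
det(C) = (-5)·22 - 3·(-3) = -110 - (-9) = -101
Since det(C) ≠ 0, rank(C) = 2 and the system is completely controllable.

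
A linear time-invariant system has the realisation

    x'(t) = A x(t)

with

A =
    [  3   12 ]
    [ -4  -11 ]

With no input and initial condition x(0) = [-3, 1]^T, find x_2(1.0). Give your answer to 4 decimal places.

det(sI - A) = s^2 - (tr A)s + det A, with tr A = 3 + (-11) = -8 and det A = 3·(-11) - 12·(-4) = -33 - (-48) = 15.
So p(s) = det(sI - A) = s^2 + 8s + 15.
Factor s^2 + 8s + 15: two numbers with sum -8 and product 15 are -3 and -5, so s^2 + 8s + 15 = (s + 3)(s + 5).
Hence p(s) = (s + 3) (s + 5), with roots -5, -3.
The eigenvalues -5, -3 are distinct and real, so A is diagonalisable and x(t) = e^{At} x(0) = V diag(e^{λ_i t}) V^{-1} x(0), where the columns of V are the eigenvectors.
λ = -5: A - (-5)I = [[8, 12], [-4, -6]]. Row 1 gives 8·v1 + 12·v2 = 0, so take v_1 = [-3, 2]^T.
λ = -3: A - (-3)I = [[6, 12], [-4, -8]]. Row 1 gives 6·v1 + 12·v2 = 0, so take v_2 = [2, -1]^T.
V = [v_1 v_2] = [[-3, 2], [2, -1]] has det V = -1, so V^{-1} = adj(V)/det V = [[1, 2], [2, 3]].
Modal coordinates z(0) = V^{-1} x(0): 1·(-3) + 2·1 = -1; 2·(-3) + 3·1 = -3; so z(0) = [-1, -3]^T.
x_2(t) = Σ_i (v_i)_2 · z_i(0) · e^{λ_i t} (row 2 of V times the modal terms).
x_2(1.0) = 2·(-1)·e^{-5·1.0} + (-1)·(-3)·e^{-3·1.0} = (-2)·0.006738 + 3·0.049787 = 0.1359.

0.1359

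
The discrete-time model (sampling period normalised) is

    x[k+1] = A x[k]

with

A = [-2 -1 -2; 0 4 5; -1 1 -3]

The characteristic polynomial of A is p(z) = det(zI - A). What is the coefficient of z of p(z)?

Expand det(zI - A) for the 3×3 matrix.
p(z) = z^3 + z^2 - 21z - 31.
(Check: constant term = det(-A) = (-1)^3 det A = -31; coefficient of z^2 = -tr A = 1.)
The coefficient of z is -21.

-21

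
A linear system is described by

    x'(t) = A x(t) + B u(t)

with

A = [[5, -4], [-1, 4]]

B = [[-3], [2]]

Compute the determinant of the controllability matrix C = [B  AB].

AB = [[-23], [11]]
Controllability matrix C = [B  AB] = [[-3, -23], [2, 11]]
det(C) = (-3)·11 - (-23)·2 = -33 - (-46) = 13
Since det(C) ≠ 0, rank(C) = 2 and the system is completely controllable.

13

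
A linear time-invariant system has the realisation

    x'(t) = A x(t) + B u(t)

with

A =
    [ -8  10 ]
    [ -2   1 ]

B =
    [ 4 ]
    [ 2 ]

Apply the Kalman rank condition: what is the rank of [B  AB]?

AB = [[-12], [-6]]
Controllability matrix C = [B  AB] = [[4, -12], [2, -6]]
Every column of C is a scalar multiple of column 1 = [4, 2] (multipliers 1, -3), so the columns span a one-dimensional space.
C ≠ 0, hence rank(C) = 1.
rank(C) = 1 < n = 2, so the pair (A, B) is not completely controllable.

1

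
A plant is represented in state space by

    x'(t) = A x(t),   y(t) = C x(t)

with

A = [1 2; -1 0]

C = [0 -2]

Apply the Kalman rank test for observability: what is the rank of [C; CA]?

CA = [[2, 0]]
Observability matrix O = [C; CA] = [[0, -2], [2, 0]]
det(O) = 0·0 - (-2)·2 = 0 - (-4) = 4 ≠ 0, so rank(O) = 2.
rank(O) = 2 = n, so the pair (A, C) is completely observable.

2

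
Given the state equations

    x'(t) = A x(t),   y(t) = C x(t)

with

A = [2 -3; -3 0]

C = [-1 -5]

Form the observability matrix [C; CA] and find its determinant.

62

CA = [[13, 3]]
Observability matrix O = [C; CA] = [[-1, -5], [13, 3]]
det(O) = (-1)·3 - (-5)·13 = -3 - (-65) = 62
Since det(O) ≠ 0, rank(O) = 2 and the system is completely observable.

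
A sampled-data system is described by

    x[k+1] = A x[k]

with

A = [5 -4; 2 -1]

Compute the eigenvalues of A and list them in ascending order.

det(zI - A) = z^2 - (tr A)z + det A, with tr A = 5 + (-1) = 4 and det A = 5·(-1) - (-4)·2 = -5 - (-8) = 3.
So p(z) = det(zI - A) = z^2 - 4z + 3.
Factor z^2 - 4z + 3: two numbers with sum 4 and product 3 are 3 and 1, so z^2 - 4z + 3 = (z - 3)(z - 1).
Hence p(z) = (z - 3) (z - 1), with roots 1, 3.

1, 3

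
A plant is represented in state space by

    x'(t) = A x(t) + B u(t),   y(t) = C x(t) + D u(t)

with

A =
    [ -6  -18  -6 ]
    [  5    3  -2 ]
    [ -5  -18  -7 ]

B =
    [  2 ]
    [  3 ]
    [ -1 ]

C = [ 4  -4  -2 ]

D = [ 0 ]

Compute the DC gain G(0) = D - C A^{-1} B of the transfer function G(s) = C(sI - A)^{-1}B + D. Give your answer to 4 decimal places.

G(0) = C(-A)^{-1}B + D = -C A^{-1} B + D.
det A = -18, so A^{-1} = (1/-18)·adj(A) = [[19/6, 1, -3], [-5/2, -2/3, 7/3], [25/6, 1, -4]]
A^{-1} B = [37/3, -28/3, 46/3]^T
C A^{-1} B = 56
G(0) = D - C A^{-1} B = 0 - (56) = -56

-56.0000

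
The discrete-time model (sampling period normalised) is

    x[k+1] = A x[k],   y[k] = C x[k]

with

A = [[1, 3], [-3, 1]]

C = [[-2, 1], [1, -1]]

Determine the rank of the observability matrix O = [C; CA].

CA = [[-5, -5], [4, 2]]
Observability matrix O = [C; CA] = [[-2, 1], [1, -1], [-5, -5], [4, 2]]
Take the 2×2 submatrix of O formed by rows 1, 2: [[-2, 1], [1, -1]]. Its determinant is (-2)·(-1) - 1·1 = 2 - 1 = 1 ≠ 0.
So rank(O) ≥ 2; since O has 2 columns, rank(O) = 2.
rank(O) = 2 = n, so the pair (A, C) is completely observable.

2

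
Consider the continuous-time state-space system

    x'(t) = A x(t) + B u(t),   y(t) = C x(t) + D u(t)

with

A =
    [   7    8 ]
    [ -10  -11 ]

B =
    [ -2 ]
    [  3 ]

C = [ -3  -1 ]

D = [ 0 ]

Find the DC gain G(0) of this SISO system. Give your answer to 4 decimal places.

G(0) = C(-A)^{-1}B + D = -C A^{-1} B + D.
det A = 3, so A^{-1} = (1/3)·adj(A) = [[-11/3, -8/3], [10/3, 7/3]]
A^{-1} B = [-2/3, 1/3]^T
C A^{-1} B = 5/3
G(0) = D - C A^{-1} B = 0 - (5/3) = -5/3 ≈ -1.6667

-1.6667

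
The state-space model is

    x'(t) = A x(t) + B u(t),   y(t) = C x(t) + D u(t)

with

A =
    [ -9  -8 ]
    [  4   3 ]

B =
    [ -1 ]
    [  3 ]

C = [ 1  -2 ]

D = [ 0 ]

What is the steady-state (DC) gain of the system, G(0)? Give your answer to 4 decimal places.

-13.4000

G(0) = C(-A)^{-1}B + D = -C A^{-1} B + D.
det A = 5, so A^{-1} = (1/5)·adj(A) = [[3/5, 8/5], [-4/5, -9/5]]
A^{-1} B = [21/5, -23/5]^T
C A^{-1} B = 67/5
G(0) = D - C A^{-1} B = 0 - (67/5) = -67/5 ≈ -13.4000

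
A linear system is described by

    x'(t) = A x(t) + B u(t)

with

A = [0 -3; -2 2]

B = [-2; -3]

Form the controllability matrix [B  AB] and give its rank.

2

AB = [[9], [-2]]
Controllability matrix C = [B  AB] = [[-2, 9], [-3, -2]]
det(C) = (-2)·(-2) - 9·(-3) = 4 - (-27) = 31 ≠ 0, so rank(C) = 2.
rank(C) = 2 = n, so the pair (A, B) is completely controllable.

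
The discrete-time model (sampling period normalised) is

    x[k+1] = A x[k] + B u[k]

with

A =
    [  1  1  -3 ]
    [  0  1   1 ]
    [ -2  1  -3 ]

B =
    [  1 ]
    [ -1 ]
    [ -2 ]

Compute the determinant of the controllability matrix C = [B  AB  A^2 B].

AB = [[6], [-3], [3]]
A^2B = [[-6], [0], [-24]]
Controllability matrix C = [B  AB  A^2B] = [[1, 6, -6], [-1, -3, 0], [-2, 3, -24]]
Expanding along the first row, det(C) = 1·((-3)·(-24) - 0·3) - 6·((-1)·(-24) - 0·(-2)) + (-6)·((-1)·3 - (-3)·(-2)) = 1·72 - 6·24 + (-6)·(-9) = -18
Since det(C) ≠ 0, rank(C) = 3 and the system is completely controllable.

-18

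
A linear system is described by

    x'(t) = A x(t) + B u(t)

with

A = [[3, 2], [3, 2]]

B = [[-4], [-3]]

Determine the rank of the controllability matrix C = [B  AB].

AB = [[-18], [-18]]
Controllability matrix C = [B  AB] = [[-4, -18], [-3, -18]]
det(C) = (-4)·(-18) - (-18)·(-3) = 72 - 54 = 18 ≠ 0, so rank(C) = 2.
rank(C) = 2 = n, so the pair (A, B) is completely controllable.

2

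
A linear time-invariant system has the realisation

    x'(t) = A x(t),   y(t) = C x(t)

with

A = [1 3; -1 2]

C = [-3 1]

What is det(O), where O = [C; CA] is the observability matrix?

25

CA = [[-4, -7]]
Observability matrix O = [C; CA] = [[-3, 1], [-4, -7]]
det(O) = (-3)·(-7) - 1·(-4) = 21 - (-4) = 25
Since det(O) ≠ 0, rank(O) = 2 and the system is completely observable.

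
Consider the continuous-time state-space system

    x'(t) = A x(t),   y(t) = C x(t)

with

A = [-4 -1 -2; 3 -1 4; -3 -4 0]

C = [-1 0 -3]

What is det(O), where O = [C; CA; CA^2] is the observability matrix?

CA = [[13, 13, 2]]
CA^2 = [[-19, -34, 26]]
Observability matrix O = [C; CA; CA^2] = [[-1, 0, -3], [13, 13, 2], [-19, -34, 26]]
Expanding along the first row, det(O) = (-1)·(13·26 - 2·(-34)) - 0·(13·26 - 2·(-19)) + (-3)·(13·(-34) - 13·(-19)) = (-1)·406 - 0·376 + (-3)·(-195) = 179
Since det(O) ≠ 0, rank(O) = 3 and the system is completely observable.

179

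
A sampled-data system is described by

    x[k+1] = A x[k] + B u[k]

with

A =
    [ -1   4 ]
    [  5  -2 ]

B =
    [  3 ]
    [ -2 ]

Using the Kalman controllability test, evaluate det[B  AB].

AB = [[-11], [19]]
Controllability matrix C = [B  AB] = [[3, -11], [-2, 19]]
det(C) = 3·19 - (-11)·(-2) = 57 - 22 = 35
Since det(C) ≠ 0, rank(C) = 2 and the system is completely controllable.

35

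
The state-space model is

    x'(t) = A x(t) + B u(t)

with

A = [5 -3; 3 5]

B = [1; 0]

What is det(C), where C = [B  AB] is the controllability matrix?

3

AB = [[5], [3]]
Controllability matrix C = [B  AB] = [[1, 5], [0, 3]]
det(C) = 1·3 - 5·0 = 3 - 0 = 3
Since det(C) ≠ 0, rank(C) = 2 and the system is completely controllable.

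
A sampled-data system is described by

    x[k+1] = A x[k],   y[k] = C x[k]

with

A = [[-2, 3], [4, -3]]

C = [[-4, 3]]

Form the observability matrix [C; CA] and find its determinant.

CA = [[20, -21]]
Observability matrix O = [C; CA] = [[-4, 3], [20, -21]]
det(O) = (-4)·(-21) - 3·20 = 84 - 60 = 24
Since det(O) ≠ 0, rank(O) = 2 and the system is completely observable.

24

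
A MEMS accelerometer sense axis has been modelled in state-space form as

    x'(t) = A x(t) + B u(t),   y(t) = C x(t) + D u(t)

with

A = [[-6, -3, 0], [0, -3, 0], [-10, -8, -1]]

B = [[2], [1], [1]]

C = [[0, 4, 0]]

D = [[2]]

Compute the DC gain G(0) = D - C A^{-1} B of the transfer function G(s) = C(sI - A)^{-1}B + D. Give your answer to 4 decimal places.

3.3333

G(0) = C(-A)^{-1}B + D = -C A^{-1} B + D.
det A = -18, so A^{-1} = (1/-18)·adj(A) = [[-1/6, 1/6, 0], [0, -1/3, 0], [5/3, 1, -1]]
A^{-1} B = [-1/6, -1/3, 10/3]^T
C A^{-1} B = -4/3
G(0) = D - C A^{-1} B = 2 - (-4/3) = 10/3 ≈ 3.3333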